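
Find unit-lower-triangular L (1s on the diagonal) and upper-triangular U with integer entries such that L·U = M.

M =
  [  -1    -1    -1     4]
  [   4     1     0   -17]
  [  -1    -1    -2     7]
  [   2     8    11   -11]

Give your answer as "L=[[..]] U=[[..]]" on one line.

L=[[1,0,0,0],[-4,1,0,0],[1,0,1,0],[-2,-2,-1,1]] U=[[-1,-1,-1,4],[0,-3,-4,-1],[0,0,-1,3],[0,0,0,-2]]

  r1 -= -4·r0 → [0,-3,-4,-1]
  r2 -= 1·r0 → [0,0,-1,3]
  r3 -= -2·r0 → [0,6,9,-3]
  r2 -= 0·r1 → [0,0,-1,3]
  r3 -= -2·r1 → [0,0,1,-5]
  r3 -= -1·r2 → [0,0,0,-2]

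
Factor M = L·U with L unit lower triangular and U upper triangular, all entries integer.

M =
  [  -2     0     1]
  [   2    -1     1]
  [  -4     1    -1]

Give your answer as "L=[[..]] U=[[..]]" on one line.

L=[[1,0,0],[-1,1,0],[2,-1,1]] U=[[-2,0,1],[0,-1,2],[0,0,-1]]

  R1 -= -1·R0 → [0,-1,2]
  R2 -= 2·R0 → [0,1,-3]
  R2 -= -1·R1 → [0,0,-1]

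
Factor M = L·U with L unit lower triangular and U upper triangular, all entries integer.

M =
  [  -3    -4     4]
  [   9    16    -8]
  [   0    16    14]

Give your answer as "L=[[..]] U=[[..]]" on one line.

  R1 -= -3·R0 → [0,4,4]
  R2 -= 0·R0 → [0,16,14]
  R2 -= 4·R1 → [0,0,-2]

L=[[1,0,0],[-3,1,0],[0,4,1]] U=[[-3,-4,4],[0,4,4],[0,0,-2]]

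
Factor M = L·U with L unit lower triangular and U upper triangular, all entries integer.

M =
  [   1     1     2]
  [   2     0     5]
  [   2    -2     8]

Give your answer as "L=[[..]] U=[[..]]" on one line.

L=[[1,0,0],[2,1,0],[2,2,1]] U=[[1,1,2],[0,-2,1],[0,0,2]]

  row1 -= 2·row0 → [0,-2,1]
  row2 -= 2·row0 → [0,-4,4]
  row2 -= 2·row1 → [0,0,2]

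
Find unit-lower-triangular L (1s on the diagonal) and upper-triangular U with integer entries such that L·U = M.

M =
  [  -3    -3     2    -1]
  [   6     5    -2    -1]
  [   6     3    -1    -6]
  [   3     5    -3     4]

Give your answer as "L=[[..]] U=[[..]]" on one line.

L=[[1,0,0,0],[-2,1,0,0],[-2,3,1,0],[-1,-2,-1,1]] U=[[-3,-3,2,-1],[0,-1,2,-3],[0,0,-3,1],[0,0,0,-2]]

  R1 -= -2·R0 → [0,-1,2,-3]
  R2 -= -2·R0 → [0,-3,3,-8]
  R3 -= -1·R0 → [0,2,-1,3]
  R2 -= 3·R1 → [0,0,-3,1]
  R3 -= -2·R1 → [0,0,3,-3]
  R3 -= -1·R2 → [0,0,0,-2]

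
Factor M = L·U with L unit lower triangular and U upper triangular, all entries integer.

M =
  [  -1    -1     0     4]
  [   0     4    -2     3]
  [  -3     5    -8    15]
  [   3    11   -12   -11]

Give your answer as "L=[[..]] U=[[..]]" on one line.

L=[[1,0,0,0],[0,1,0,0],[3,2,1,0],[-3,2,2,1]] U=[[-1,-1,0,4],[0,4,-2,3],[0,0,-4,-3],[0,0,0,1]]

  r1 -= 0·r0 → [0,4,-2,3]
  r2 -= 3·r0 → [0,8,-8,3]
  r3 -= -3·r0 → [0,8,-12,1]
  r2 -= 2·r1 → [0,0,-4,-3]
  r3 -= 2·r1 → [0,0,-8,-5]
  r3 -= 2·r2 → [0,0,0,1]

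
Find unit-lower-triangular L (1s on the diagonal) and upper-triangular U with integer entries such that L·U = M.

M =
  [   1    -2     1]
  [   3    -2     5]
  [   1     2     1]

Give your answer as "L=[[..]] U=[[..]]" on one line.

  row1 -= 3·row0 → [0,4,2]
  row2 -= 1·row0 → [0,4,0]
  row2 -= 1·row1 → [0,0,-2]

L=[[1,0,0],[3,1,0],[1,1,1]] U=[[1,-2,1],[0,4,2],[0,0,-2]]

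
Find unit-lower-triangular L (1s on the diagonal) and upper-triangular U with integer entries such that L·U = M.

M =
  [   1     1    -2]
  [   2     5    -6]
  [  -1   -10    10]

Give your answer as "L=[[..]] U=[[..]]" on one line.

  r1 -= 2·r0 → [0,3,-2]
  r2 -= -1·r0 → [0,-9,8]
  r2 -= -3·r1 → [0,0,2]

L=[[1,0,0],[2,1,0],[-1,-3,1]] U=[[1,1,-2],[0,3,-2],[0,0,2]]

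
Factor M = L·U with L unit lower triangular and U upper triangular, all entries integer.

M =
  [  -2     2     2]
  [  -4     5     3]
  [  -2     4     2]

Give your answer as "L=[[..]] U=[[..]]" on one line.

L=[[1,0,0],[2,1,0],[1,2,1]] U=[[-2,2,2],[0,1,-1],[0,0,2]]

  r1 -= 2·r0 → [0,1,-1]
  r2 -= 1·r0 → [0,2,0]
  r2 -= 2·r1 → [0,0,2]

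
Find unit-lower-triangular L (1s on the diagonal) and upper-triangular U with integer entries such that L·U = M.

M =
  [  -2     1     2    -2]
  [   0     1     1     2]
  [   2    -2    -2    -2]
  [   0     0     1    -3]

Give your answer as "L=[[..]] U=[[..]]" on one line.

L=[[1,0,0,0],[0,1,0,0],[-1,-1,1,0],[0,0,1,1]] U=[[-2,1,2,-2],[0,1,1,2],[0,0,1,-2],[0,0,0,-1]]

  row1 -= 0·row0 → [0,1,1,2]
  row2 -= -1·row0 → [0,-1,0,-4]
  row3 -= 0·row0 → [0,0,1,-3]
  row2 -= -1·row1 → [0,0,1,-2]
  row3 -= 0·row1 → [0,0,1,-3]
  row3 -= 1·row2 → [0,0,0,-1]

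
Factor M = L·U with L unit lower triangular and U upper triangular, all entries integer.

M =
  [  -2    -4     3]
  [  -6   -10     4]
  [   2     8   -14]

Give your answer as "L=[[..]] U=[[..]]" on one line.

  R1 -= 3·R0 → [0,2,-5]
  R2 -= -1·R0 → [0,4,-11]
  R2 -= 2·R1 → [0,0,-1]

L=[[1,0,0],[3,1,0],[-1,2,1]] U=[[-2,-4,3],[0,2,-5],[0,0,-1]]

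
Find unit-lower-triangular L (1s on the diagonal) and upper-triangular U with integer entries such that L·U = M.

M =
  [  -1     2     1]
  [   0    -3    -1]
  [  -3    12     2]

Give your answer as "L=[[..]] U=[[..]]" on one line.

L=[[1,0,0],[0,1,0],[3,-2,1]] U=[[-1,2,1],[0,-3,-1],[0,0,-3]]

  R1 -= 0·R0 → [0,-3,-1]
  R2 -= 3·R0 → [0,6,-1]
  R2 -= -2·R1 → [0,0,-3]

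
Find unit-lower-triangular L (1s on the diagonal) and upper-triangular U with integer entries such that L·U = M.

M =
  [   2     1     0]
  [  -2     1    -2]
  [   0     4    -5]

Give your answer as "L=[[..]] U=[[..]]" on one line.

  r1 -= -1·r0 → [0,2,-2]
  r2 -= 0·r0 → [0,4,-5]
  r2 -= 2·r1 → [0,0,-1]

L=[[1,0,0],[-1,1,0],[0,2,1]] U=[[2,1,0],[0,2,-2],[0,0,-1]]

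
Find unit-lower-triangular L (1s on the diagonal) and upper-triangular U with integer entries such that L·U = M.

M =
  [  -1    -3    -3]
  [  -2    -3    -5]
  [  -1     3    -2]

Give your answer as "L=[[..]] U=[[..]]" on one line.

L=[[1,0,0],[2,1,0],[1,2,1]] U=[[-1,-3,-3],[0,3,1],[0,0,-1]]

  r1 -= 2·r0 → [0,3,1]
  r2 -= 1·r0 → [0,6,1]
  r2 -= 2·r1 → [0,0,-1]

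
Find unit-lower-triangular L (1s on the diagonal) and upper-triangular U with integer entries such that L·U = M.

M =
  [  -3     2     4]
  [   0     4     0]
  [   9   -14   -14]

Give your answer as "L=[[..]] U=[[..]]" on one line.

L=[[1,0,0],[0,1,0],[-3,-2,1]] U=[[-3,2,4],[0,4,0],[0,0,-2]]

  row1 -= 0·row0 → [0,4,0]
  row2 -= -3·row0 → [0,-8,-2]
  row2 -= -2·row1 → [0,0,-2]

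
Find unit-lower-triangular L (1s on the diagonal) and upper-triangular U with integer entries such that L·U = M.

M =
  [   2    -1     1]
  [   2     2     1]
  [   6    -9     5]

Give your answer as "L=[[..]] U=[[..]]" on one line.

  row1 -= 1·row0 → [0,3,0]
  row2 -= 3·row0 → [0,-6,2]
  row2 -= -2·row1 → [0,0,2]

L=[[1,0,0],[1,1,0],[3,-2,1]] U=[[2,-1,1],[0,3,0],[0,0,2]]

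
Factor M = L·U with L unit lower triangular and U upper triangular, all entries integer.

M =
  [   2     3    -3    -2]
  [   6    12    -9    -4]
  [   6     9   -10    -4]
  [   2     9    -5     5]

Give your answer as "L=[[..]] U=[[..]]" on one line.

L=[[1,0,0,0],[3,1,0,0],[3,0,1,0],[1,2,2,1]] U=[[2,3,-3,-2],[0,3,0,2],[0,0,-1,2],[0,0,0,-1]]

  r1 -= 3·r0 → [0,3,0,2]
  r2 -= 3·r0 → [0,0,-1,2]
  r3 -= 1·r0 → [0,6,-2,7]
  r2 -= 0·r1 → [0,0,-1,2]
  r3 -= 2·r1 → [0,0,-2,3]
  r3 -= 2·r2 → [0,0,0,-1]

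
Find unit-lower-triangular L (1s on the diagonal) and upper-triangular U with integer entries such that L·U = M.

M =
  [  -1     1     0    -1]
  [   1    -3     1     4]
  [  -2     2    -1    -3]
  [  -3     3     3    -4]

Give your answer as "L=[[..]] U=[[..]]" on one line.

L=[[1,0,0,0],[-1,1,0,0],[2,0,1,0],[3,0,-3,1]] U=[[-1,1,0,-1],[0,-2,1,3],[0,0,-1,-1],[0,0,0,-4]]

  row1 -= -1·row0 → [0,-2,1,3]
  row2 -= 2·row0 → [0,0,-1,-1]
  row3 -= 3·row0 → [0,0,3,-1]
  row2 -= 0·row1 → [0,0,-1,-1]
  row3 -= 0·row1 → [0,0,3,-1]
  row3 -= -3·row2 → [0,0,0,-4]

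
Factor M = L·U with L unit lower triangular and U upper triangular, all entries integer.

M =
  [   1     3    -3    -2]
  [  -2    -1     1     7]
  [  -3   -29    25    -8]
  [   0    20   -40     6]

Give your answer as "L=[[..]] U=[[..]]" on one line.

L=[[1,0,0,0],[-2,1,0,0],[-3,-4,1,0],[0,4,5,1]] U=[[1,3,-3,-2],[0,5,-5,3],[0,0,-4,-2],[0,0,0,4]]

  r1 -= -2·r0 → [0,5,-5,3]
  r2 -= -3·r0 → [0,-20,16,-14]
  r3 -= 0·r0 → [0,20,-40,6]
  r2 -= -4·r1 → [0,0,-4,-2]
  r3 -= 4·r1 → [0,0,-20,-6]
  r3 -= 5·r2 → [0,0,0,4]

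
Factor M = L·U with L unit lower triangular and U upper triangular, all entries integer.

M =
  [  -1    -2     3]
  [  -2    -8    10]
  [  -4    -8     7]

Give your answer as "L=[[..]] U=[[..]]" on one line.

  row1 -= 2·row0 → [0,-4,4]
  row2 -= 4·row0 → [0,0,-5]
  row2 -= 0·row1 → [0,0,-5]

L=[[1,0,0],[2,1,0],[4,0,1]] U=[[-1,-2,3],[0,-4,4],[0,0,-5]]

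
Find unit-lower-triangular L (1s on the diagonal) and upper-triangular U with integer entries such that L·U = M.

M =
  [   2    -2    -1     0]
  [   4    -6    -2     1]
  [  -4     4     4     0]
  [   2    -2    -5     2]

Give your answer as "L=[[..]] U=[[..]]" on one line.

  r1 -= 2·r0 → [0,-2,0,1]
  r2 -= -2·r0 → [0,0,2,0]
  r3 -= 1·r0 → [0,0,-4,2]
  r2 -= 0·r1 → [0,0,2,0]
  r3 -= 0·r1 → [0,0,-4,2]
  r3 -= -2·r2 → [0,0,0,2]

L=[[1,0,0,0],[2,1,0,0],[-2,0,1,0],[1,0,-2,1]] U=[[2,-2,-1,0],[0,-2,0,1],[0,0,2,0],[0,0,0,2]]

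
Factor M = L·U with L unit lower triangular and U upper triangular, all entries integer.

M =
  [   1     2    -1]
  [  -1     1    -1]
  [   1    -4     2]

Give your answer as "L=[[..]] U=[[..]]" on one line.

L=[[1,0,0],[-1,1,0],[1,-2,1]] U=[[1,2,-1],[0,3,-2],[0,0,-1]]

  r1 -= -1·r0 → [0,3,-2]
  r2 -= 1·r0 → [0,-6,3]
  r2 -= -2·r1 → [0,0,-1]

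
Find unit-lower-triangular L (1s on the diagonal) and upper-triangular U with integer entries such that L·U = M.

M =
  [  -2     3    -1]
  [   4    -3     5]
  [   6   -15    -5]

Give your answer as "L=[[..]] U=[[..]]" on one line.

L=[[1,0,0],[-2,1,0],[-3,-2,1]] U=[[-2,3,-1],[0,3,3],[0,0,-2]]

  row1 -= -2·row0 → [0,3,3]
  row2 -= -3·row0 → [0,-6,-8]
  row2 -= -2·row1 → [0,0,-2]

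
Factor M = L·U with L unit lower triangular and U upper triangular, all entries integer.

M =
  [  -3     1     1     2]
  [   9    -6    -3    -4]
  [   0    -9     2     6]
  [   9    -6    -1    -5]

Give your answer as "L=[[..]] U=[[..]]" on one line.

  r1 -= -3·r0 → [0,-3,0,2]
  r2 -= 0·r0 → [0,-9,2,6]
  r3 -= -3·r0 → [0,-3,2,1]
  r2 -= 3·r1 → [0,0,2,0]
  r3 -= 1·r1 → [0,0,2,-1]
  r3 -= 1·r2 → [0,0,0,-1]

L=[[1,0,0,0],[-3,1,0,0],[0,3,1,0],[-3,1,1,1]] U=[[-3,1,1,2],[0,-3,0,2],[0,0,2,0],[0,0,0,-1]]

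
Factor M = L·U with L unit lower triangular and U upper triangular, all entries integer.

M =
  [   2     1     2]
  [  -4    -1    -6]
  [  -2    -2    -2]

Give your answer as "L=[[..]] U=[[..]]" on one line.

L=[[1,0,0],[-2,1,0],[-1,-1,1]] U=[[2,1,2],[0,1,-2],[0,0,-2]]

  r1 -= -2·r0 → [0,1,-2]
  r2 -= -1·r0 → [0,-1,0]
  r2 -= -1·r1 → [0,0,-2]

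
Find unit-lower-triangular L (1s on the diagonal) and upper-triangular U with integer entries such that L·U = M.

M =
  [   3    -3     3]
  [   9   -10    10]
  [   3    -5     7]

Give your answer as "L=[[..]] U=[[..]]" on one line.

  R1 -= 3·R0 → [0,-1,1]
  R2 -= 1·R0 → [0,-2,4]
  R2 -= 2·R1 → [0,0,2]

L=[[1,0,0],[3,1,0],[1,2,1]] U=[[3,-3,3],[0,-1,1],[0,0,2]]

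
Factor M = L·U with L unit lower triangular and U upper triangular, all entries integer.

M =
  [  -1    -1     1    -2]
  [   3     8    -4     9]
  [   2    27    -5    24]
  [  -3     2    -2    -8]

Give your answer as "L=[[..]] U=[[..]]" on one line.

L=[[1,0,0,0],[-3,1,0,0],[-2,5,1,0],[3,1,-2,1]] U=[[-1,-1,1,-2],[0,5,-1,3],[0,0,2,5],[0,0,0,5]]

  r1 -= -3·r0 → [0,5,-1,3]
  r2 -= -2·r0 → [0,25,-3,20]
  r3 -= 3·r0 → [0,5,-5,-2]
  r2 -= 5·r1 → [0,0,2,5]
  r3 -= 1·r1 → [0,0,-4,-5]
  r3 -= -2·r2 → [0,0,0,5]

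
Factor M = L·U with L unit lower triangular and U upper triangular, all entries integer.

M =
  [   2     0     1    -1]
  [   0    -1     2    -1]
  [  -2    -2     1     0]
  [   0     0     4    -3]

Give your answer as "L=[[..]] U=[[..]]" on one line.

L=[[1,0,0,0],[0,1,0,0],[-1,2,1,0],[0,0,-2,1]] U=[[2,0,1,-1],[0,-1,2,-1],[0,0,-2,1],[0,0,0,-1]]

  R1 -= 0·R0 → [0,-1,2,-1]
  R2 -= -1·R0 → [0,-2,2,-1]
  R3 -= 0·R0 → [0,0,4,-3]
  R2 -= 2·R1 → [0,0,-2,1]
  R3 -= 0·R1 → [0,0,4,-3]
  R3 -= -2·R2 → [0,0,0,-1]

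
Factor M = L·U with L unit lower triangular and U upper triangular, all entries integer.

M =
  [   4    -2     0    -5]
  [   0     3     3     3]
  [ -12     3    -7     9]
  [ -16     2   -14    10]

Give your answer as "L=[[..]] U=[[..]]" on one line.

  row1 -= 0·row0 → [0,3,3,3]
  row2 -= -3·row0 → [0,-3,-7,-6]
  row3 -= -4·row0 → [0,-6,-14,-10]
  row2 -= -1·row1 → [0,0,-4,-3]
  row3 -= -2·row1 → [0,0,-8,-4]
  row3 -= 2·row2 → [0,0,0,2]

L=[[1,0,0,0],[0,1,0,0],[-3,-1,1,0],[-4,-2,2,1]] U=[[4,-2,0,-5],[0,3,3,3],[0,0,-4,-3],[0,0,0,2]]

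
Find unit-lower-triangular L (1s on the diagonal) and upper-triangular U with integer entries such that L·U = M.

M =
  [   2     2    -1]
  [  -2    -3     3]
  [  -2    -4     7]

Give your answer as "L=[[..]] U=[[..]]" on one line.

  r1 -= -1·r0 → [0,-1,2]
  r2 -= -1·r0 → [0,-2,6]
  r2 -= 2·r1 → [0,0,2]

L=[[1,0,0],[-1,1,0],[-1,2,1]] U=[[2,2,-1],[0,-1,2],[0,0,2]]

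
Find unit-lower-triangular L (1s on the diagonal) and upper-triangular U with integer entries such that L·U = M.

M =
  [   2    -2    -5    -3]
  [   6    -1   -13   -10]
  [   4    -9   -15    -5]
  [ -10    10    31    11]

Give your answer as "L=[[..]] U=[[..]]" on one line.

L=[[1,0,0,0],[3,1,0,0],[2,-1,1,0],[-5,0,-2,1]] U=[[2,-2,-5,-3],[0,5,2,-1],[0,0,-3,0],[0,0,0,-4]]

  row1 -= 3·row0 → [0,5,2,-1]
  row2 -= 2·row0 → [0,-5,-5,1]
  row3 -= -5·row0 → [0,0,6,-4]
  row2 -= -1·row1 → [0,0,-3,0]
  row3 -= 0·row1 → [0,0,6,-4]
  row3 -= -2·row2 → [0,0,0,-4]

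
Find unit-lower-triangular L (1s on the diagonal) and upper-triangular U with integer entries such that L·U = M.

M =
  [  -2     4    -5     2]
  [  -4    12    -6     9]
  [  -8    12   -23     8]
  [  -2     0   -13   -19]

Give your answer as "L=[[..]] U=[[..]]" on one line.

L=[[1,0,0,0],[2,1,0,0],[4,-1,1,0],[1,-1,-4,1]] U=[[-2,4,-5,2],[0,4,4,5],[0,0,1,5],[0,0,0,4]]

  r1 -= 2·r0 → [0,4,4,5]
  r2 -= 4·r0 → [0,-4,-3,0]
  r3 -= 1·r0 → [0,-4,-8,-21]
  r2 -= -1·r1 → [0,0,1,5]
  r3 -= -1·r1 → [0,0,-4,-16]
  r3 -= -4·r2 → [0,0,0,4]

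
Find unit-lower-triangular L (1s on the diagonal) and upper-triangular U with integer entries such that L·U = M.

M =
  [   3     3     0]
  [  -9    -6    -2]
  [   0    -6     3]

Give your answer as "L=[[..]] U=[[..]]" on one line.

  r1 -= -3·r0 → [0,3,-2]
  r2 -= 0·r0 → [0,-6,3]
  r2 -= -2·r1 → [0,0,-1]

L=[[1,0,0],[-3,1,0],[0,-2,1]] U=[[3,3,0],[0,3,-2],[0,0,-1]]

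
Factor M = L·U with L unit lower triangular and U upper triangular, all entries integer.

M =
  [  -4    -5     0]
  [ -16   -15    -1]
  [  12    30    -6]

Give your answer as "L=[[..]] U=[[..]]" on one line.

L=[[1,0,0],[4,1,0],[-3,3,1]] U=[[-4,-5,0],[0,5,-1],[0,0,-3]]

  row1 -= 4·row0 → [0,5,-1]
  row2 -= -3·row0 → [0,15,-6]
  row2 -= 3·row1 → [0,0,-3]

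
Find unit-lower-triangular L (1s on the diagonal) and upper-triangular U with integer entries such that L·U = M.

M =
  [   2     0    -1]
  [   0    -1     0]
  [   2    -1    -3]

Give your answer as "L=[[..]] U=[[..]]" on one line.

  R1 -= 0·R0 → [0,-1,0]
  R2 -= 1·R0 → [0,-1,-2]
  R2 -= 1·R1 → [0,0,-2]

L=[[1,0,0],[0,1,0],[1,1,1]] U=[[2,0,-1],[0,-1,0],[0,0,-2]]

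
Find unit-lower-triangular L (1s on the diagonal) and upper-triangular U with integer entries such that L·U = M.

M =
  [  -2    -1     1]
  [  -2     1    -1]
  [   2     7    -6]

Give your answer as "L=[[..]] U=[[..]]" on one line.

  r1 -= 1·r0 → [0,2,-2]
  r2 -= -1·r0 → [0,6,-5]
  r2 -= 3·r1 → [0,0,1]

L=[[1,0,0],[1,1,0],[-1,3,1]] U=[[-2,-1,1],[0,2,-2],[0,0,1]]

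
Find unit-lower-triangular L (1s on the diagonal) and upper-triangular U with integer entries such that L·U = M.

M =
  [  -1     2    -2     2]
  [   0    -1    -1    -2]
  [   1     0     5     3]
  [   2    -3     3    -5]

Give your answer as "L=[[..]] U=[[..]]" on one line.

L=[[1,0,0,0],[0,1,0,0],[-1,-2,1,0],[-2,-1,-2,1]] U=[[-1,2,-2,2],[0,-1,-1,-2],[0,0,1,1],[0,0,0,-1]]

  r1 -= 0·r0 → [0,-1,-1,-2]
  r2 -= -1·r0 → [0,2,3,5]
  r3 -= -2·r0 → [0,1,-1,-1]
  r2 -= -2·r1 → [0,0,1,1]
  r3 -= -1·r1 → [0,0,-2,-3]
  r3 -= -2·r2 → [0,0,0,-1]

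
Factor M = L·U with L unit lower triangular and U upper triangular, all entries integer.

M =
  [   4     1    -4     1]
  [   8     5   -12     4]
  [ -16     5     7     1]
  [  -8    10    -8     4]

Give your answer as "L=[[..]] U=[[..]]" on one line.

  R1 -= 2·R0 → [0,3,-4,2]
  R2 -= -4·R0 → [0,9,-9,5]
  R3 -= -2·R0 → [0,12,-16,6]
  R2 -= 3·R1 → [0,0,3,-1]
  R3 -= 4·R1 → [0,0,0,-2]
  R3 -= 0·R2 → [0,0,0,-2]

L=[[1,0,0,0],[2,1,0,0],[-4,3,1,0],[-2,4,0,1]] U=[[4,1,-4,1],[0,3,-4,2],[0,0,3,-1],[0,0,0,-2]]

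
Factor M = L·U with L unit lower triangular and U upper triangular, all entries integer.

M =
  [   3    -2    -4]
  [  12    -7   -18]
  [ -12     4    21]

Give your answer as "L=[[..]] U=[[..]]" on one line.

L=[[1,0,0],[4,1,0],[-4,-4,1]] U=[[3,-2,-4],[0,1,-2],[0,0,-3]]

  row1 -= 4·row0 → [0,1,-2]
  row2 -= -4·row0 → [0,-4,5]
  row2 -= -4·row1 → [0,0,-3]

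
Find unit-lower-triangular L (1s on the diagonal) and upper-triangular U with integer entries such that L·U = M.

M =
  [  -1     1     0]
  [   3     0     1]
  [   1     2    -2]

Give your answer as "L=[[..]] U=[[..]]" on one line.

  r1 -= -3·r0 → [0,3,1]
  r2 -= -1·r0 → [0,3,-2]
  r2 -= 1·r1 → [0,0,-3]

L=[[1,0,0],[-3,1,0],[-1,1,1]] U=[[-1,1,0],[0,3,1],[0,0,-3]]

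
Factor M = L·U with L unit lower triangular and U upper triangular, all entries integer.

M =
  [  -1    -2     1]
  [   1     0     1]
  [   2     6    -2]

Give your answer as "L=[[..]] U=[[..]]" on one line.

L=[[1,0,0],[-1,1,0],[-2,-1,1]] U=[[-1,-2,1],[0,-2,2],[0,0,2]]

  r1 -= -1·r0 → [0,-2,2]
  r2 -= -2·r0 → [0,2,0]
  r2 -= -1·r1 → [0,0,2]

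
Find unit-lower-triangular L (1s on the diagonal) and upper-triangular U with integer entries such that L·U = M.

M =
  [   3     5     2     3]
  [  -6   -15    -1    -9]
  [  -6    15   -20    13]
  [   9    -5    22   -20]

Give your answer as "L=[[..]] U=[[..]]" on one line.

L=[[1,0,0,0],[-2,1,0,0],[-2,-5,1,0],[3,4,-4,1]] U=[[3,5,2,3],[0,-5,3,-3],[0,0,-1,4],[0,0,0,-1]]

  row1 -= -2·row0 → [0,-5,3,-3]
  row2 -= -2·row0 → [0,25,-16,19]
  row3 -= 3·row0 → [0,-20,16,-29]
  row2 -= -5·row1 → [0,0,-1,4]
  row3 -= 4·row1 → [0,0,4,-17]
  row3 -= -4·row2 → [0,0,0,-1]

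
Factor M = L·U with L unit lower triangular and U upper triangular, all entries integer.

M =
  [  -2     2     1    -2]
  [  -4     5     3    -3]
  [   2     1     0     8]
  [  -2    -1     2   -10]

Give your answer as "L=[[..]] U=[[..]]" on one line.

L=[[1,0,0,0],[2,1,0,0],[-1,3,1,0],[1,-3,-2,1]] U=[[-2,2,1,-2],[0,1,1,1],[0,0,-2,3],[0,0,0,1]]

  R1 -= 2·R0 → [0,1,1,1]
  R2 -= -1·R0 → [0,3,1,6]
  R3 -= 1·R0 → [0,-3,1,-8]
  R2 -= 3·R1 → [0,0,-2,3]
  R3 -= -3·R1 → [0,0,4,-5]
  R3 -= -2·R2 → [0,0,0,1]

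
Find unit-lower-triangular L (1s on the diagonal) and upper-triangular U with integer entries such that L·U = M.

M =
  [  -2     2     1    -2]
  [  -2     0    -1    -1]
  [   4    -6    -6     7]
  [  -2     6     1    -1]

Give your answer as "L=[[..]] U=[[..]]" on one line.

L=[[1,0,0,0],[1,1,0,0],[-2,1,1,0],[1,-2,2,1]] U=[[-2,2,1,-2],[0,-2,-2,1],[0,0,-2,2],[0,0,0,-1]]

  R1 -= 1·R0 → [0,-2,-2,1]
  R2 -= -2·R0 → [0,-2,-4,3]
  R3 -= 1·R0 → [0,4,0,1]
  R2 -= 1·R1 → [0,0,-2,2]
  R3 -= -2·R1 → [0,0,-4,3]
  R3 -= 2·R2 → [0,0,0,-1]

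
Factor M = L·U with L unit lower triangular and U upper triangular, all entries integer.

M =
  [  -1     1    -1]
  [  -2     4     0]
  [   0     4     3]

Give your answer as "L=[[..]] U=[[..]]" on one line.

  r1 -= 2·r0 → [0,2,2]
  r2 -= 0·r0 → [0,4,3]
  r2 -= 2·r1 → [0,0,-1]

L=[[1,0,0],[2,1,0],[0,2,1]] U=[[-1,1,-1],[0,2,2],[0,0,-1]]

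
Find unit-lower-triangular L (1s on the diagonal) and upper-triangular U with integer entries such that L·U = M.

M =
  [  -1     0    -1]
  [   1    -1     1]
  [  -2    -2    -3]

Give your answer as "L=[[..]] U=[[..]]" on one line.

L=[[1,0,0],[-1,1,0],[2,2,1]] U=[[-1,0,-1],[0,-1,0],[0,0,-1]]

  row1 -= -1·row0 → [0,-1,0]
  row2 -= 2·row0 → [0,-2,-1]
  row2 -= 2·row1 → [0,0,-1]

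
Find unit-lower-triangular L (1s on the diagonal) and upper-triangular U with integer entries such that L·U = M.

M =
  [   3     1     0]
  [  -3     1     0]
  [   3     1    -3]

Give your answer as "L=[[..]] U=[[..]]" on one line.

  row1 -= -1·row0 → [0,2,0]
  row2 -= 1·row0 → [0,0,-3]
  row2 -= 0·row1 → [0,0,-3]

L=[[1,0,0],[-1,1,0],[1,0,1]] U=[[3,1,0],[0,2,0],[0,0,-3]]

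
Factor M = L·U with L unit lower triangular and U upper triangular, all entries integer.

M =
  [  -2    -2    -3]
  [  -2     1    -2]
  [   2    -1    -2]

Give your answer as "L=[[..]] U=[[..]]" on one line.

  r1 -= 1·r0 → [0,3,1]
  r2 -= -1·r0 → [0,-3,-5]
  r2 -= -1·r1 → [0,0,-4]

L=[[1,0,0],[1,1,0],[-1,-1,1]] U=[[-2,-2,-3],[0,3,1],[0,0,-4]]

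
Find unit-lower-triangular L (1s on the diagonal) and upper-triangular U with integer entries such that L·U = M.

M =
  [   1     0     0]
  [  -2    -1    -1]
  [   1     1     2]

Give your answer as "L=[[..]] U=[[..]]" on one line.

L=[[1,0,0],[-2,1,0],[1,-1,1]] U=[[1,0,0],[0,-1,-1],[0,0,1]]

  r1 -= -2·r0 → [0,-1,-1]
  r2 -= 1·r0 → [0,1,2]
  r2 -= -1·r1 → [0,0,1]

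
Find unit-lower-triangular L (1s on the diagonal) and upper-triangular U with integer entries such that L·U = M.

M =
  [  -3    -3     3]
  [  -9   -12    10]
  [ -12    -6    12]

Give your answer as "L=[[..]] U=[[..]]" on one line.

L=[[1,0,0],[3,1,0],[4,-2,1]] U=[[-3,-3,3],[0,-3,1],[0,0,2]]

  row1 -= 3·row0 → [0,-3,1]
  row2 -= 4·row0 → [0,6,0]
  row2 -= -2·row1 → [0,0,2]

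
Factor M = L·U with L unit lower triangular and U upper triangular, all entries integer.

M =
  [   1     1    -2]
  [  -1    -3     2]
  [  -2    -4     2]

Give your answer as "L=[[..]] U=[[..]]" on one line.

  row1 -= -1·row0 → [0,-2,0]
  row2 -= -2·row0 → [0,-2,-2]
  row2 -= 1·row1 → [0,0,-2]

L=[[1,0,0],[-1,1,0],[-2,1,1]] U=[[1,1,-2],[0,-2,0],[0,0,-2]]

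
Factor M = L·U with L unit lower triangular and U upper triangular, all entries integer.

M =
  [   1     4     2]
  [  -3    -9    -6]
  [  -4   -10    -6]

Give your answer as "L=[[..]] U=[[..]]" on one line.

L=[[1,0,0],[-3,1,0],[-4,2,1]] U=[[1,4,2],[0,3,0],[0,0,2]]

  r1 -= -3·r0 → [0,3,0]
  r2 -= -4·r0 → [0,6,2]
  r2 -= 2·r1 → [0,0,2]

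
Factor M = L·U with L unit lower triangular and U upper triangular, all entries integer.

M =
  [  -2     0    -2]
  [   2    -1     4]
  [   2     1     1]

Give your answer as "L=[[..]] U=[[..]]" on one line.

  row1 -= -1·row0 → [0,-1,2]
  row2 -= -1·row0 → [0,1,-1]
  row2 -= -1·row1 → [0,0,1]

L=[[1,0,0],[-1,1,0],[-1,-1,1]] U=[[-2,0,-2],[0,-1,2],[0,0,1]]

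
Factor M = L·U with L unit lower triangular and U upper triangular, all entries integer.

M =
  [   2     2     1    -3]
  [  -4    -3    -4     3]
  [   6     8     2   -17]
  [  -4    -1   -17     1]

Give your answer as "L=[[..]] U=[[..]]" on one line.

L=[[1,0,0,0],[-2,1,0,0],[3,2,1,0],[-2,3,-3,1]] U=[[2,2,1,-3],[0,1,-2,-3],[0,0,3,-2],[0,0,0,-2]]

  row1 -= -2·row0 → [0,1,-2,-3]
  row2 -= 3·row0 → [0,2,-1,-8]
  row3 -= -2·row0 → [0,3,-15,-5]
  row2 -= 2·row1 → [0,0,3,-2]
  row3 -= 3·row1 → [0,0,-9,4]
  row3 -= -3·row2 → [0,0,0,-2]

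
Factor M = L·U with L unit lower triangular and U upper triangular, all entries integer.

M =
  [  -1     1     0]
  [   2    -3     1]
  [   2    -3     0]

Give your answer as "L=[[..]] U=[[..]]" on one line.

L=[[1,0,0],[-2,1,0],[-2,1,1]] U=[[-1,1,0],[0,-1,1],[0,0,-1]]

  R1 -= -2·R0 → [0,-1,1]
  R2 -= -2·R0 → [0,-1,0]
  R2 -= 1·R1 → [0,0,-1]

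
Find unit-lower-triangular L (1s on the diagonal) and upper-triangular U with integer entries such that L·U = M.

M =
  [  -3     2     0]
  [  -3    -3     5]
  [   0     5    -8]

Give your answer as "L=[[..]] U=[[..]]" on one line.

L=[[1,0,0],[1,1,0],[0,-1,1]] U=[[-3,2,0],[0,-5,5],[0,0,-3]]

  row1 -= 1·row0 → [0,-5,5]
  row2 -= 0·row0 → [0,5,-8]
  row2 -= -1·row1 → [0,0,-3]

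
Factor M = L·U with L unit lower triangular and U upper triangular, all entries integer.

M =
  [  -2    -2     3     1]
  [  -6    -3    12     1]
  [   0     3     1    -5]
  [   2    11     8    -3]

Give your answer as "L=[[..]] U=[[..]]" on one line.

  row1 -= 3·row0 → [0,3,3,-2]
  row2 -= 0·row0 → [0,3,1,-5]
  row3 -= -1·row0 → [0,9,11,-2]
  row2 -= 1·row1 → [0,0,-2,-3]
  row3 -= 3·row1 → [0,0,2,4]
  row3 -= -1·row2 → [0,0,0,1]

L=[[1,0,0,0],[3,1,0,0],[0,1,1,0],[-1,3,-1,1]] U=[[-2,-2,3,1],[0,3,3,-2],[0,0,-2,-3],[0,0,0,1]]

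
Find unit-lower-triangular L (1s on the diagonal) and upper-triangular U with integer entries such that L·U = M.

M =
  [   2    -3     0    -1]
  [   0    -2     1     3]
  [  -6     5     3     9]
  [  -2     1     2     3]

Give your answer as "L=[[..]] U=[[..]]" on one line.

  R1 -= 0·R0 → [0,-2,1,3]
  R2 -= -3·R0 → [0,-4,3,6]
  R3 -= -1·R0 → [0,-2,2,2]
  R2 -= 2·R1 → [0,0,1,0]
  R3 -= 1·R1 → [0,0,1,-1]
  R3 -= 1·R2 → [0,0,0,-1]

L=[[1,0,0,0],[0,1,0,0],[-3,2,1,0],[-1,1,1,1]] U=[[2,-3,0,-1],[0,-2,1,3],[0,0,1,0],[0,0,0,-1]]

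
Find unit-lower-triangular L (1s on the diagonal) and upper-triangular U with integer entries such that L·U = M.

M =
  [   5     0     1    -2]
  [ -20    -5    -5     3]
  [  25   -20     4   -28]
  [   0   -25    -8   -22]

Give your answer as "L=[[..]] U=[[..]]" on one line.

  R1 -= -4·R0 → [0,-5,-1,-5]
  R2 -= 5·R0 → [0,-20,-1,-18]
  R3 -= 0·R0 → [0,-25,-8,-22]
  R2 -= 4·R1 → [0,0,3,2]
  R3 -= 5·R1 → [0,0,-3,3]
  R3 -= -1·R2 → [0,0,0,5]

L=[[1,0,0,0],[-4,1,0,0],[5,4,1,0],[0,5,-1,1]] U=[[5,0,1,-2],[0,-5,-1,-5],[0,0,3,2],[0,0,0,5]]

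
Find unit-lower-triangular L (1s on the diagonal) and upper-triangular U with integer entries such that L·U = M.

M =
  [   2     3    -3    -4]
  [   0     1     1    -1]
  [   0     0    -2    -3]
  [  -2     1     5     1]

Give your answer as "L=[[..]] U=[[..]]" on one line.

L=[[1,0,0,0],[0,1,0,0],[0,0,1,0],[-1,4,1,1]] U=[[2,3,-3,-4],[0,1,1,-1],[0,0,-2,-3],[0,0,0,4]]

  r1 -= 0·r0 → [0,1,1,-1]
  r2 -= 0·r0 → [0,0,-2,-3]
  r3 -= -1·r0 → [0,4,2,-3]
  r2 -= 0·r1 → [0,0,-2,-3]
  r3 -= 4·r1 → [0,0,-2,1]
  r3 -= 1·r2 → [0,0,0,4]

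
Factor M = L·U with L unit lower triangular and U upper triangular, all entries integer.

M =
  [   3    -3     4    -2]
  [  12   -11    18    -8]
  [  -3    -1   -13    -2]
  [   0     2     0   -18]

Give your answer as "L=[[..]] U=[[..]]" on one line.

L=[[1,0,0,0],[4,1,0,0],[-1,-4,1,0],[0,2,4,1]] U=[[3,-3,4,-2],[0,1,2,0],[0,0,-1,-4],[0,0,0,-2]]

  R1 -= 4·R0 → [0,1,2,0]
  R2 -= -1·R0 → [0,-4,-9,-4]
  R3 -= 0·R0 → [0,2,0,-18]
  R2 -= -4·R1 → [0,0,-1,-4]
  R3 -= 2·R1 → [0,0,-4,-18]
  R3 -= 4·R2 → [0,0,0,-2]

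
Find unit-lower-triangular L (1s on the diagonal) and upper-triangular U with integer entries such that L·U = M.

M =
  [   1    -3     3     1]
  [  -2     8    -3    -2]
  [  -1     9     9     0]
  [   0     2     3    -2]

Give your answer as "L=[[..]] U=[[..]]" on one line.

  row1 -= -2·row0 → [0,2,3,0]
  row2 -= -1·row0 → [0,6,12,1]
  row3 -= 0·row0 → [0,2,3,-2]
  row2 -= 3·row1 → [0,0,3,1]
  row3 -= 1·row1 → [0,0,0,-2]
  row3 -= 0·row2 → [0,0,0,-2]

L=[[1,0,0,0],[-2,1,0,0],[-1,3,1,0],[0,1,0,1]] U=[[1,-3,3,1],[0,2,3,0],[0,0,3,1],[0,0,0,-2]]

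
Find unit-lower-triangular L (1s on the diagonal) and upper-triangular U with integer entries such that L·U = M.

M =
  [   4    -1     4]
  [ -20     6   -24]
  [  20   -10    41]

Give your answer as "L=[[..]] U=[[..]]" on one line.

  row1 -= -5·row0 → [0,1,-4]
  row2 -= 5·row0 → [0,-5,21]
  row2 -= -5·row1 → [0,0,1]

L=[[1,0,0],[-5,1,0],[5,-5,1]] U=[[4,-1,4],[0,1,-4],[0,0,1]]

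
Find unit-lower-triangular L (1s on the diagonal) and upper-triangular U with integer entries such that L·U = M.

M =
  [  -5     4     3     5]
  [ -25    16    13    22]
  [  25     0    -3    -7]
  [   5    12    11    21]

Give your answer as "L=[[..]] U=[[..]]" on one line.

  r1 -= 5·r0 → [0,-4,-2,-3]
  r2 -= -5·r0 → [0,20,12,18]
  r3 -= -1·r0 → [0,16,14,26]
  r2 -= -5·r1 → [0,0,2,3]
  r3 -= -4·r1 → [0,0,6,14]
  r3 -= 3·r2 → [0,0,0,5]

L=[[1,0,0,0],[5,1,0,0],[-5,-5,1,0],[-1,-4,3,1]] U=[[-5,4,3,5],[0,-4,-2,-3],[0,0,2,3],[0,0,0,5]]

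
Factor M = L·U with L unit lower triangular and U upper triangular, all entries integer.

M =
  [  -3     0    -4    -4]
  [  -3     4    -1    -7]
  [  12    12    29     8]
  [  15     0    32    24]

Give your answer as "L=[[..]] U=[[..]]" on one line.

  r1 -= 1·r0 → [0,4,3,-3]
  r2 -= -4·r0 → [0,12,13,-8]
  r3 -= -5·r0 → [0,0,12,4]
  r2 -= 3·r1 → [0,0,4,1]
  r3 -= 0·r1 → [0,0,12,4]
  r3 -= 3·r2 → [0,0,0,1]

L=[[1,0,0,0],[1,1,0,0],[-4,3,1,0],[-5,0,3,1]] U=[[-3,0,-4,-4],[0,4,3,-3],[0,0,4,1],[0,0,0,1]]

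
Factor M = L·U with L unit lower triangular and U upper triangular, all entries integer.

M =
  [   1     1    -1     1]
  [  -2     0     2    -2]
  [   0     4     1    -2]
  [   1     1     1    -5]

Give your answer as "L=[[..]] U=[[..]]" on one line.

  R1 -= -2·R0 → [0,2,0,0]
  R2 -= 0·R0 → [0,4,1,-2]
  R3 -= 1·R0 → [0,0,2,-6]
  R2 -= 2·R1 → [0,0,1,-2]
  R3 -= 0·R1 → [0,0,2,-6]
  R3 -= 2·R2 → [0,0,0,-2]

L=[[1,0,0,0],[-2,1,0,0],[0,2,1,0],[1,0,2,1]] U=[[1,1,-1,1],[0,2,0,0],[0,0,1,-2],[0,0,0,-2]]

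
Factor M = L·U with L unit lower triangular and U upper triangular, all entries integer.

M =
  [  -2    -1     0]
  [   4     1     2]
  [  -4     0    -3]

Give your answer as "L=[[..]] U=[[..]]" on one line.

  R1 -= -2·R0 → [0,-1,2]
  R2 -= 2·R0 → [0,2,-3]
  R2 -= -2·R1 → [0,0,1]

L=[[1,0,0],[-2,1,0],[2,-2,1]] U=[[-2,-1,0],[0,-1,2],[0,0,1]]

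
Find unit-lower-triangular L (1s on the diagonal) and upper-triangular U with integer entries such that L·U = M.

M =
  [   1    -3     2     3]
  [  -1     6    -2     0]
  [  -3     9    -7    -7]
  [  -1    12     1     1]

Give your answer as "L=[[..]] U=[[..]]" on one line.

L=[[1,0,0,0],[-1,1,0,0],[-3,0,1,0],[-1,3,-3,1]] U=[[1,-3,2,3],[0,3,0,3],[0,0,-1,2],[0,0,0,1]]

  r1 -= -1·r0 → [0,3,0,3]
  r2 -= -3·r0 → [0,0,-1,2]
  r3 -= -1·r0 → [0,9,3,4]
  r2 -= 0·r1 → [0,0,-1,2]
  r3 -= 3·r1 → [0,0,3,-5]
  r3 -= -3·r2 → [0,0,0,1]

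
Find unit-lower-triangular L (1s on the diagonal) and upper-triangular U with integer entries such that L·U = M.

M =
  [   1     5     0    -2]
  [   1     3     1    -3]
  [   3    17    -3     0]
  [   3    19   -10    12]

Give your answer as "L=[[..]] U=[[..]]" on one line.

L=[[1,0,0,0],[1,1,0,0],[3,-1,1,0],[3,-2,4,1]] U=[[1,5,0,-2],[0,-2,1,-1],[0,0,-2,5],[0,0,0,-4]]

  row1 -= 1·row0 → [0,-2,1,-1]
  row2 -= 3·row0 → [0,2,-3,6]
  row3 -= 3·row0 → [0,4,-10,18]
  row2 -= -1·row1 → [0,0,-2,5]
  row3 -= -2·row1 → [0,0,-8,16]
  row3 -= 4·row2 → [0,0,0,-4]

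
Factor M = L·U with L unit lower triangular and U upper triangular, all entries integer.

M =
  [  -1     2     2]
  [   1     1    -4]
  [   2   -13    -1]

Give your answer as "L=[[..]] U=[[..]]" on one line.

  r1 -= -1·r0 → [0,3,-2]
  r2 -= -2·r0 → [0,-9,3]
  r2 -= -3·r1 → [0,0,-3]

L=[[1,0,0],[-1,1,0],[-2,-3,1]] U=[[-1,2,2],[0,3,-2],[0,0,-3]]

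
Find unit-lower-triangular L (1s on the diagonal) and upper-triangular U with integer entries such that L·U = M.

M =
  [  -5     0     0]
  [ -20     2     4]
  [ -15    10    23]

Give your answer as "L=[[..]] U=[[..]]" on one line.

  row1 -= 4·row0 → [0,2,4]
  row2 -= 3·row0 → [0,10,23]
  row2 -= 5·row1 → [0,0,3]

L=[[1,0,0],[4,1,0],[3,5,1]] U=[[-5,0,0],[0,2,4],[0,0,3]]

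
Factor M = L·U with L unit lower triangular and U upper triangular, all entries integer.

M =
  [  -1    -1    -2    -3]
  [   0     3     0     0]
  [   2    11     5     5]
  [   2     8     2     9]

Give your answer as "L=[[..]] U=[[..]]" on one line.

L=[[1,0,0,0],[0,1,0,0],[-2,3,1,0],[-2,2,-2,1]] U=[[-1,-1,-2,-3],[0,3,0,0],[0,0,1,-1],[0,0,0,1]]

  row1 -= 0·row0 → [0,3,0,0]
  row2 -= -2·row0 → [0,9,1,-1]
  row3 -= -2·row0 → [0,6,-2,3]
  row2 -= 3·row1 → [0,0,1,-1]
  row3 -= 2·row1 → [0,0,-2,3]
  row3 -= -2·row2 → [0,0,0,1]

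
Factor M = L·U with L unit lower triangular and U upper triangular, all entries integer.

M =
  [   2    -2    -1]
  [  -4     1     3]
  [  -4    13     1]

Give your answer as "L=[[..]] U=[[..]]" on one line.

  R1 -= -2·R0 → [0,-3,1]
  R2 -= -2·R0 → [0,9,-1]
  R2 -= -3·R1 → [0,0,2]

L=[[1,0,0],[-2,1,0],[-2,-3,1]] U=[[2,-2,-1],[0,-3,1],[0,0,2]]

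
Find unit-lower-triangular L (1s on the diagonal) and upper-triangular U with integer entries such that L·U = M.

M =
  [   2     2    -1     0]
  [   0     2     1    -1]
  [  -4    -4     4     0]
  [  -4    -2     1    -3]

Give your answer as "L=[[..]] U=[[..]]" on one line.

L=[[1,0,0,0],[0,1,0,0],[-2,0,1,0],[-2,1,-1,1]] U=[[2,2,-1,0],[0,2,1,-1],[0,0,2,0],[0,0,0,-2]]

  R1 -= 0·R0 → [0,2,1,-1]
  R2 -= -2·R0 → [0,0,2,0]
  R3 -= -2·R0 → [0,2,-1,-3]
  R2 -= 0·R1 → [0,0,2,0]
  R3 -= 1·R1 → [0,0,-2,-2]
  R3 -= -1·R2 → [0,0,0,-2]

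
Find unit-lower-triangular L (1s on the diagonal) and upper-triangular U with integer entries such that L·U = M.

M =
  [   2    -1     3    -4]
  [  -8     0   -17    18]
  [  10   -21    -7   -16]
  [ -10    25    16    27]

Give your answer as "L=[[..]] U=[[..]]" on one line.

  R1 -= -4·R0 → [0,-4,-5,2]
  R2 -= 5·R0 → [0,-16,-22,4]
  R3 -= -5·R0 → [0,20,31,7]
  R2 -= 4·R1 → [0,0,-2,-4]
  R3 -= -5·R1 → [0,0,6,17]
  R3 -= -3·R2 → [0,0,0,5]

L=[[1,0,0,0],[-4,1,0,0],[5,4,1,0],[-5,-5,-3,1]] U=[[2,-1,3,-4],[0,-4,-5,2],[0,0,-2,-4],[0,0,0,5]]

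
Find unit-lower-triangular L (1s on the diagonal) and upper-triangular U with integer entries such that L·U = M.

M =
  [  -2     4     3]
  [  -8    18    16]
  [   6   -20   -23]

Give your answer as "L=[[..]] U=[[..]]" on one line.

L=[[1,0,0],[4,1,0],[-3,-4,1]] U=[[-2,4,3],[0,2,4],[0,0,2]]

  row1 -= 4·row0 → [0,2,4]
  row2 -= -3·row0 → [0,-8,-14]
  row2 -= -4·row1 → [0,0,2]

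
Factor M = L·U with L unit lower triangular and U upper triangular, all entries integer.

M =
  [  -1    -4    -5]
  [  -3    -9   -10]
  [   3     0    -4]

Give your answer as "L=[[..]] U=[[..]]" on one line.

  r1 -= 3·r0 → [0,3,5]
  r2 -= -3·r0 → [0,-12,-19]
  r2 -= -4·r1 → [0,0,1]

L=[[1,0,0],[3,1,0],[-3,-4,1]] U=[[-1,-4,-5],[0,3,5],[0,0,1]]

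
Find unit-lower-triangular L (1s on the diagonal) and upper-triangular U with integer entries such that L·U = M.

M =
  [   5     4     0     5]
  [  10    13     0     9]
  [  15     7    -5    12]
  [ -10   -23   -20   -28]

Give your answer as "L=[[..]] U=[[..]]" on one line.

  R1 -= 2·R0 → [0,5,0,-1]
  R2 -= 3·R0 → [0,-5,-5,-3]
  R3 -= -2·R0 → [0,-15,-20,-18]
  R2 -= -1·R1 → [0,0,-5,-4]
  R3 -= -3·R1 → [0,0,-20,-21]
  R3 -= 4·R2 → [0,0,0,-5]

L=[[1,0,0,0],[2,1,0,0],[3,-1,1,0],[-2,-3,4,1]] U=[[5,4,0,5],[0,5,0,-1],[0,0,-5,-4],[0,0,0,-5]]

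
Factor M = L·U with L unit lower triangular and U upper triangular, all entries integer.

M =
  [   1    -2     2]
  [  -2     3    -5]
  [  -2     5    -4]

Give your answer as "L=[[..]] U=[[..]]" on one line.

L=[[1,0,0],[-2,1,0],[-2,-1,1]] U=[[1,-2,2],[0,-1,-1],[0,0,-1]]

  row1 -= -2·row0 → [0,-1,-1]
  row2 -= -2·row0 → [0,1,0]
  row2 -= -1·row1 → [0,0,-1]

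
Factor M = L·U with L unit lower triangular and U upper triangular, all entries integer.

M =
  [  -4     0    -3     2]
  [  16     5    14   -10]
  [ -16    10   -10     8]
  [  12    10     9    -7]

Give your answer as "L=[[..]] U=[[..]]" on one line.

L=[[1,0,0,0],[-4,1,0,0],[4,2,1,0],[-3,2,2,1]] U=[[-4,0,-3,2],[0,5,2,-2],[0,0,-2,4],[0,0,0,-5]]

  row1 -= -4·row0 → [0,5,2,-2]
  row2 -= 4·row0 → [0,10,2,0]
  row3 -= -3·row0 → [0,10,0,-1]
  row2 -= 2·row1 → [0,0,-2,4]
  row3 -= 2·row1 → [0,0,-4,3]
  row3 -= 2·row2 → [0,0,0,-5]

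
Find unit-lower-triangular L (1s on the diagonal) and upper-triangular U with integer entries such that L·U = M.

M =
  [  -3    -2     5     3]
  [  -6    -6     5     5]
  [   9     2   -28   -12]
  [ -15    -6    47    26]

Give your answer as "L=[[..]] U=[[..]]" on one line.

  row1 -= 2·row0 → [0,-2,-5,-1]
  row2 -= -3·row0 → [0,-4,-13,-3]
  row3 -= 5·row0 → [0,4,22,11]
  row2 -= 2·row1 → [0,0,-3,-1]
  row3 -= -2·row1 → [0,0,12,9]
  row3 -= -4·row2 → [0,0,0,5]

L=[[1,0,0,0],[2,1,0,0],[-3,2,1,0],[5,-2,-4,1]] U=[[-3,-2,5,3],[0,-2,-5,-1],[0,0,-3,-1],[0,0,0,5]]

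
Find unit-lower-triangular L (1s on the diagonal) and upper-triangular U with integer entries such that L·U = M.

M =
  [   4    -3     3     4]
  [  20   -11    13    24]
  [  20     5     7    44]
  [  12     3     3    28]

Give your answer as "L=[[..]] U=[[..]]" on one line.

  R1 -= 5·R0 → [0,4,-2,4]
  R2 -= 5·R0 → [0,20,-8,24]
  R3 -= 3·R0 → [0,12,-6,16]
  R2 -= 5·R1 → [0,0,2,4]
  R3 -= 3·R1 → [0,0,0,4]
  R3 -= 0·R2 → [0,0,0,4]

L=[[1,0,0,0],[5,1,0,0],[5,5,1,0],[3,3,0,1]] U=[[4,-3,3,4],[0,4,-2,4],[0,0,2,4],[0,0,0,4]]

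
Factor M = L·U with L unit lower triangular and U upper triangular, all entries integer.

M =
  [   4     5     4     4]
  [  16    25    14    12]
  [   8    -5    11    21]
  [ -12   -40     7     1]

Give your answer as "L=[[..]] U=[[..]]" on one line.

  R1 -= 4·R0 → [0,5,-2,-4]
  R2 -= 2·R0 → [0,-15,3,13]
  R3 -= -3·R0 → [0,-25,19,13]
  R2 -= -3·R1 → [0,0,-3,1]
  R3 -= -5·R1 → [0,0,9,-7]
  R3 -= -3·R2 → [0,0,0,-4]

L=[[1,0,0,0],[4,1,0,0],[2,-3,1,0],[-3,-5,-3,1]] U=[[4,5,4,4],[0,5,-2,-4],[0,0,-3,1],[0,0,0,-4]]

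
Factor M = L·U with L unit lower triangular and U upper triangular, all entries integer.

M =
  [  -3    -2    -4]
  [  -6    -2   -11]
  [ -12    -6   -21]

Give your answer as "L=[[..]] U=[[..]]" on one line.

  R1 -= 2·R0 → [0,2,-3]
  R2 -= 4·R0 → [0,2,-5]
  R2 -= 1·R1 → [0,0,-2]

L=[[1,0,0],[2,1,0],[4,1,1]] U=[[-3,-2,-4],[0,2,-3],[0,0,-2]]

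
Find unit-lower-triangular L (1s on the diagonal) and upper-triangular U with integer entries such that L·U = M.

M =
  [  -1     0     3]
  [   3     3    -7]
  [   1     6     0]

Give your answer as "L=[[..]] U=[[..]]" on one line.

  R1 -= -3·R0 → [0,3,2]
  R2 -= -1·R0 → [0,6,3]
  R2 -= 2·R1 → [0,0,-1]

L=[[1,0,0],[-3,1,0],[-1,2,1]] U=[[-1,0,3],[0,3,2],[0,0,-1]]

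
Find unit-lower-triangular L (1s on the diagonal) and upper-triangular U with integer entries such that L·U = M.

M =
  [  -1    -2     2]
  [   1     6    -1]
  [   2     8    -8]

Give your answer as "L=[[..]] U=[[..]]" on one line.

  row1 -= -1·row0 → [0,4,1]
  row2 -= -2·row0 → [0,4,-4]
  row2 -= 1·row1 → [0,0,-5]

L=[[1,0,0],[-1,1,0],[-2,1,1]] U=[[-1,-2,2],[0,4,1],[0,0,-5]]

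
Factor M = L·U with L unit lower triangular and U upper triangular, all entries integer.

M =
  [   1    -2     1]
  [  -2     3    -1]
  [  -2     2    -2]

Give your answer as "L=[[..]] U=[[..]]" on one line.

  R1 -= -2·R0 → [0,-1,1]
  R2 -= -2·R0 → [0,-2,0]
  R2 -= 2·R1 → [0,0,-2]

L=[[1,0,0],[-2,1,0],[-2,2,1]] U=[[1,-2,1],[0,-1,1],[0,0,-2]]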